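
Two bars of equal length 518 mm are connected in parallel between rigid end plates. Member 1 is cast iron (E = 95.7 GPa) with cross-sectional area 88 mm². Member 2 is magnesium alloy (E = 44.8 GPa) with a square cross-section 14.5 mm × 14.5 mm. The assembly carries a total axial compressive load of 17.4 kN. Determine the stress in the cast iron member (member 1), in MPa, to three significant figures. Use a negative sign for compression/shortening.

A_2 = 210.2 mm².
Equal strain + equilibrium ⇒ each member carries load in proportion to AE: A₁E₁ = 8422000 N, A₂E₂ = 9419000 N, ΣAE = 17840000 N.
σ₁ = P·E₁/ΣAE = -17400·95700/17840000 = -93.34 MPa.

-93.3 MPa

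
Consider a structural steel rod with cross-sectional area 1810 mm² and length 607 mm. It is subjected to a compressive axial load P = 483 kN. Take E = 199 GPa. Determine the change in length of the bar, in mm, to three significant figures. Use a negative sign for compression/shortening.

-0.814 mm

δ_mech = NL/(AE) = -483000·607/(1810·199000) = -0.814 mm.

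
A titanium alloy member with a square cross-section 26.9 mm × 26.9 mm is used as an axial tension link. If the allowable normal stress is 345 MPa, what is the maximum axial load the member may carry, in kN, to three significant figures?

250 kN

A = 723.6 mm².
P_max = σ_allow · A = 345 · 723.6 = 249600 N = 249.6 kN.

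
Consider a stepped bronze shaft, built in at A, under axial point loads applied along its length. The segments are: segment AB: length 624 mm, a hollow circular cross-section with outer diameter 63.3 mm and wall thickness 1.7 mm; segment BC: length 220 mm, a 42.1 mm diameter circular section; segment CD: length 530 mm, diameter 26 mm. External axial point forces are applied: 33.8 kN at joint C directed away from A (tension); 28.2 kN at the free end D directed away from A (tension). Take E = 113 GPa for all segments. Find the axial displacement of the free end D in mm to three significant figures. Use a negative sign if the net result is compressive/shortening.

1.38 mm

Internal axial forces (sectioning from the free end, tension +): N_CD = 28.2 kN, N_BC = 62 kN, N_AB = 62 kN.
A_AB = 329 mm².
A_BC = 1392 mm².
A_CD = 530.9 mm².
δ_AB = 62000·624/(329·113000) = 1.041 mm
δ_BC = 62000·220/(1392·113000) = 0.08671 mm
δ_CD = 28200·530/(530.9·113000) = 0.2491 mm
δ = Σδ_i = 1.377 mm.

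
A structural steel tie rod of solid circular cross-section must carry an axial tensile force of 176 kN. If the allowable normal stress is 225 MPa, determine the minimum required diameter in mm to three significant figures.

Required area A ≥ P/σ_allow = 176000/225 = 782.2 mm².
For a solid circular section, d ≥ √(4A/π) = 31.56 mm.

31.6 mm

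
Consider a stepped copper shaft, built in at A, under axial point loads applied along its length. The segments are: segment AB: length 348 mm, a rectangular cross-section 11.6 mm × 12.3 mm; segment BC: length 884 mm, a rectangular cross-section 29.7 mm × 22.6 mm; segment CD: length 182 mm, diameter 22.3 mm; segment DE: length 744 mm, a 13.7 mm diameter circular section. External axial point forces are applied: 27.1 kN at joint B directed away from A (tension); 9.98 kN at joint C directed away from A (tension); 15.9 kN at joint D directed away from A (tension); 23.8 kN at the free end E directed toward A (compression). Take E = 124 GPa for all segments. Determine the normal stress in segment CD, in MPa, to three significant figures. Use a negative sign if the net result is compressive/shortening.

Internal axial forces (sectioning from the free end, tension +): N_DE = -23.8 kN, N_CD = -7.9 kN, N_BC = 2.08 kN, N_AB = 29.18 kN.
A_CD = 390.6 mm².
σ_CD = N_CD/A_CD = -7900/390.6 = -20.23 MPa.

-20.2 MPa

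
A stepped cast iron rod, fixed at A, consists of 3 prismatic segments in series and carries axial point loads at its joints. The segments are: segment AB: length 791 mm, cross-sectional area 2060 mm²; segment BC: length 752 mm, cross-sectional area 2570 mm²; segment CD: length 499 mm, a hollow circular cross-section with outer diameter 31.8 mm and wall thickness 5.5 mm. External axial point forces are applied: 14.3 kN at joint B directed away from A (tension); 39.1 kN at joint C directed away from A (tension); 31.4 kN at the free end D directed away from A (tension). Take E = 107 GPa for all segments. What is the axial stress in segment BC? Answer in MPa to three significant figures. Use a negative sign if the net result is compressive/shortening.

27.4 MPa

Internal axial forces (sectioning from the free end, tension +): N_CD = 31.4 kN, N_BC = 70.5 kN, N_AB = 84.8 kN.
σ_BC = N_BC/A_BC = 70500/2570 = 27.43 MPa.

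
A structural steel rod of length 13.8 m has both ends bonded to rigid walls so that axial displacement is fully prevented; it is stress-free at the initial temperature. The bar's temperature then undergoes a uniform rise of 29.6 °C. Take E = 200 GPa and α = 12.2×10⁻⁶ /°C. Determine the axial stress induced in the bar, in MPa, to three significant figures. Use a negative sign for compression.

-72.2 MPa

Free thermal expansion αLΔT = 12.2e-6 · 13800 · 29.6 = 4.983 mm.
The walls impose strain ε = −(4.983)/13800 = -3.6112e-04; σ = Eε = 200000 · -3.6112e-04 = -72.22 MPa.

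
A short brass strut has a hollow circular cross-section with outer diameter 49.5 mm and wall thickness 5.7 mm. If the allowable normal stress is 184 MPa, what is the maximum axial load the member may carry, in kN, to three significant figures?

144 kN

A = 784.3 mm².
P_max = σ_allow · A = 184 · 784.3 = 144300 N = 144.3 kN.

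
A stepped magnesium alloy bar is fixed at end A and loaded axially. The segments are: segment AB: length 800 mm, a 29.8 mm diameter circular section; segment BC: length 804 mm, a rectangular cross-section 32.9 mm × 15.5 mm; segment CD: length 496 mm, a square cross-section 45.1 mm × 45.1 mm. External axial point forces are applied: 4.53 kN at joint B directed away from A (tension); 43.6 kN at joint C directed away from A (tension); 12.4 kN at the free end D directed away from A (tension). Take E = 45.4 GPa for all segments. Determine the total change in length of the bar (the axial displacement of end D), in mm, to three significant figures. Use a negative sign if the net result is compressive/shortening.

3.54 mm

Internal axial forces (sectioning from the free end, tension +): N_CD = 12.4 kN, N_BC = 56 kN, N_AB = 60.53 kN.
A_AB = 697.5 mm².
A_BC = 509.9 mm².
A_CD = 2034 mm².
δ_AB = 60530·800/(697.5·45400) = 1.529 mm
δ_BC = 56000·804/(509.9·45400) = 1.945 mm
δ_CD = 12400·496/(2034·45400) = 0.0666 mm
δ = Σδ_i = 3.541 mm.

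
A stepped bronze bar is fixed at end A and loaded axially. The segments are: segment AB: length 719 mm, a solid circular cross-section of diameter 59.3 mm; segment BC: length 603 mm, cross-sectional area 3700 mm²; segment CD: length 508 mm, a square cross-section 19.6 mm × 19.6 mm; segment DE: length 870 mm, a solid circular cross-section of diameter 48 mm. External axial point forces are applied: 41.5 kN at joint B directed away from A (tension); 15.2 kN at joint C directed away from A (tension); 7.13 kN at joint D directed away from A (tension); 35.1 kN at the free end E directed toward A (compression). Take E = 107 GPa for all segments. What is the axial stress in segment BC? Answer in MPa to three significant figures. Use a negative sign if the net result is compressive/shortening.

Internal axial forces (sectioning from the free end, tension +): N_DE = -35.1 kN, N_CD = -27.97 kN, N_BC = -12.77 kN, N_AB = 28.73 kN.
σ_BC = N_BC/A_BC = -12770/3700 = -3.451 MPa.

-3.45 MPa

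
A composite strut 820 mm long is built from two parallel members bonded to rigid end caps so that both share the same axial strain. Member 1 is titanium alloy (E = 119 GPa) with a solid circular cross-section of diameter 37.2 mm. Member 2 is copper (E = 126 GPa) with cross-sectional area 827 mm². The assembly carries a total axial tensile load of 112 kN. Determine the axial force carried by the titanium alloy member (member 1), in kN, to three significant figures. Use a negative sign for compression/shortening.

A_1 = 1087 mm².
Equal strain + equilibrium ⇒ each member carries load in proportion to AE: A₁E₁ = 129300000 N, A₂E₂ = 104200000 N, ΣAE = 233500000 N.
F₁ = P·A₁E₁/ΣAE = 112000·129300000/233500000 = 62030 N.

62.0 kN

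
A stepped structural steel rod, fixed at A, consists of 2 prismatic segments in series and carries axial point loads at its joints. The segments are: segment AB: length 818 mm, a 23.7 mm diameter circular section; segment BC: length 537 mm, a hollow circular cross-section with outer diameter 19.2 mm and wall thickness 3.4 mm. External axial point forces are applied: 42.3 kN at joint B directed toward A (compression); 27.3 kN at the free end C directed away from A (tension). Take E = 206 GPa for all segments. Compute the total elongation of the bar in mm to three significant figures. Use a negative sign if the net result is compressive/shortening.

0.287 mm

Internal axial forces (sectioning from the free end, tension +): N_BC = 27.3 kN, N_AB = -15 kN.
A_AB = 441.2 mm².
A_BC = 168.8 mm².
δ_AB = -15000·818/(441.2·206000) = -0.135 mm
δ_BC = 27300·537/(168.8·206000) = 0.4217 mm
δ = Σδ_i = 0.2867 mm.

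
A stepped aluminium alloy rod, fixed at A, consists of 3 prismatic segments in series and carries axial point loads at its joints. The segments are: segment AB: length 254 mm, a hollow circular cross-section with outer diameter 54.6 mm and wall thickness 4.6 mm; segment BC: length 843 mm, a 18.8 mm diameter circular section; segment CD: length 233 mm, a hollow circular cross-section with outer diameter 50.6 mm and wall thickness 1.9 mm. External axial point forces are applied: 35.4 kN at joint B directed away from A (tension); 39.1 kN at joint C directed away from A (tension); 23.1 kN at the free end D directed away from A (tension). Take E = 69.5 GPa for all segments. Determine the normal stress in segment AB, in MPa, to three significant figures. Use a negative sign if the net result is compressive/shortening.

Internal axial forces (sectioning from the free end, tension +): N_CD = 23.1 kN, N_BC = 62.2 kN, N_AB = 97.6 kN.
A_AB = 722.6 mm².
σ_AB = N_AB/A_AB = 97600/722.6 = 135.1 MPa.

135 MPa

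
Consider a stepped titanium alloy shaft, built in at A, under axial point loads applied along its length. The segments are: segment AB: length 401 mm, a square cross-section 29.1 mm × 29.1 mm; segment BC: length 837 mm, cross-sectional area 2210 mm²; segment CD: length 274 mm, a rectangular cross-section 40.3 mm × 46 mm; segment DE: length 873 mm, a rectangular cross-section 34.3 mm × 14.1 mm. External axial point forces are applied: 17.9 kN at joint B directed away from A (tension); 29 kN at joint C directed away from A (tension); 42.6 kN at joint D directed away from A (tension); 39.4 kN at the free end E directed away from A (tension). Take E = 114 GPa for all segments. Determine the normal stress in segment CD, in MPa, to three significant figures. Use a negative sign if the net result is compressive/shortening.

Internal axial forces (sectioning from the free end, tension +): N_DE = 39.4 kN, N_CD = 82 kN, N_BC = 111 kN, N_AB = 128.9 kN.
A_CD = 1854 mm².
σ_CD = N_CD/A_CD = 82000/1854 = 44.23 MPa.

44.2 MPa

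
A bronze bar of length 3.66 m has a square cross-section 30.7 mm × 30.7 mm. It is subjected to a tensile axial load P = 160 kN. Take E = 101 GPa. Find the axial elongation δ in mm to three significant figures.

6.15 mm

A = 942.5 mm².
δ_mech = NL/(AE) = 160000·3660/(942.5·101000) = 6.152 mm.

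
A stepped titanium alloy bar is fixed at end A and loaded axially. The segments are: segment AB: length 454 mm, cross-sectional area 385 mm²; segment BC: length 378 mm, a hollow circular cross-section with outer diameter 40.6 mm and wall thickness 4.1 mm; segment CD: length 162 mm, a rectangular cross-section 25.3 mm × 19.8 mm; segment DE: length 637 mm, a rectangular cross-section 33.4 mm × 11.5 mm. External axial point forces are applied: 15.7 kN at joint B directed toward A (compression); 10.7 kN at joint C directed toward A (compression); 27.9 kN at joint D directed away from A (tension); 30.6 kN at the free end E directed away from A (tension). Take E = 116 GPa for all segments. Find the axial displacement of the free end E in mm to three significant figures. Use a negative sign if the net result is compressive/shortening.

1.26 mm

Internal axial forces (sectioning from the free end, tension +): N_DE = 30.6 kN, N_CD = 58.5 kN, N_BC = 47.8 kN, N_AB = 32.1 kN.
A_BC = 470.1 mm².
A_CD = 500.9 mm².
A_DE = 384.1 mm².
δ_AB = 32100·454/(385·116000) = 0.3263 mm
δ_BC = 47800·378/(470.1·116000) = 0.3313 mm
δ_CD = 58500·162/(500.9·116000) = 0.1631 mm
δ_DE = 30600·637/(384.1·116000) = 0.4375 mm
δ = Σδ_i = 1.258 mm.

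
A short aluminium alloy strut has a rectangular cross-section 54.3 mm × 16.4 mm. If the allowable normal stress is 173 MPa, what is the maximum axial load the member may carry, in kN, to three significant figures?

A = 890.5 mm².
P_max = σ_allow · A = 173 · 890.5 = 154100 N = 154.1 kN.

154 kN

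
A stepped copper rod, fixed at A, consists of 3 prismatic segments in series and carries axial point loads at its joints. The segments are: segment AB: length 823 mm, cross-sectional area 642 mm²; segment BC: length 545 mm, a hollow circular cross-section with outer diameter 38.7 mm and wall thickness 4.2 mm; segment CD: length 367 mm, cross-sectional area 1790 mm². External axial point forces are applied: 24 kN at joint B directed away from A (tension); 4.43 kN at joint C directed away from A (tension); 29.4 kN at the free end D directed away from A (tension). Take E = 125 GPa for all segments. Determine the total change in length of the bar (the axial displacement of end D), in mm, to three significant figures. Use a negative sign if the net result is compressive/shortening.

Internal axial forces (sectioning from the free end, tension +): N_CD = 29.4 kN, N_BC = 33.83 kN, N_AB = 57.83 kN.
A_BC = 455.2 mm².
δ_AB = 57830·823/(642·125000) = 0.5931 mm
δ_BC = 33830·545/(455.2·125000) = 0.324 mm
δ_CD = 29400·367/(1790·125000) = 0.04822 mm
δ = Σδ_i = 0.9653 mm.

0.965 mm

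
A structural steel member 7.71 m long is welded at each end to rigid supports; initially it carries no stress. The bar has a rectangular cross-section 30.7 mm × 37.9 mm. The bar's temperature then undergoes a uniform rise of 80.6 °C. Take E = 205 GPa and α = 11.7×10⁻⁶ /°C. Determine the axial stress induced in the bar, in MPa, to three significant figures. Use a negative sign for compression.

-193 MPa

Free thermal expansion αLΔT = 11.7e-6 · 7710 · 80.6 = 7.271 mm.
The walls impose strain ε = −(7.271)/7710 = -9.4302e-04; σ = Eε = 205000 · -9.4302e-04 = -193.3 MPa.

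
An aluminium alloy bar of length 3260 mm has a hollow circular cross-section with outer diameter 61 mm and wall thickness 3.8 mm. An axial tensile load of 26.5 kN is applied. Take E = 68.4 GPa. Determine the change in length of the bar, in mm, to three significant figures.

1.85 mm

A = 682.9 mm².
δ_mech = NL/(AE) = 26500·3260/(682.9·68400) = 1.85 mm.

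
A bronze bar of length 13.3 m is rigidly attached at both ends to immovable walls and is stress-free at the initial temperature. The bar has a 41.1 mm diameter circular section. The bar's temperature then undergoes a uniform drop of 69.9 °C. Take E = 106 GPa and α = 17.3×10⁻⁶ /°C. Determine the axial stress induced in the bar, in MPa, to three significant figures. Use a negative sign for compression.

128 MPa

Free thermal expansion αLΔT = 17.3e-6 · 13300 · -69.9 = -16.08 mm.
The walls impose strain ε = −(-16.08)/13300 = 1.2093e-03; σ = Eε = 106000 · 1.2093e-03 = 128.2 MPa.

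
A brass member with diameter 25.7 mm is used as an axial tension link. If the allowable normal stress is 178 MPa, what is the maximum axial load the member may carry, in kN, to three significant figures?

A = 518.7 mm².
P_max = σ_allow · A = 178 · 518.7 = 92340 N = 92.34 kN.

92.3 kN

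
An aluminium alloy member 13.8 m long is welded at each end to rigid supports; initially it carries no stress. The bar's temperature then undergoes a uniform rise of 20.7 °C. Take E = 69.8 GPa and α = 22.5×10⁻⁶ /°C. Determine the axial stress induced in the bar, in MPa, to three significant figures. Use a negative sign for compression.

Free thermal expansion αLΔT = 22.5e-6 · 13800 · 20.7 = 6.427 mm.
The walls impose strain ε = −(6.427)/13800 = -4.6575e-04; σ = Eε = 69800 · -4.6575e-04 = -32.51 MPa.

-32.5 MPa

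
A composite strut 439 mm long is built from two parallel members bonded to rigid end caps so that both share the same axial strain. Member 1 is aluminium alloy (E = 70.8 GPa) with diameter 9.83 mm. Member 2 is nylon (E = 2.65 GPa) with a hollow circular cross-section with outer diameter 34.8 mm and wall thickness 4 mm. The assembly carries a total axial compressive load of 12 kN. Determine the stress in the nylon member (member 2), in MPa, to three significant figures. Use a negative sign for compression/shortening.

-4.97 MPa

A_1 = 75.89 mm².
A_2 = 387 mm².
Equal strain + equilibrium ⇒ each member carries load in proportion to AE: A₁E₁ = 5373000 N, A₂E₂ = 1026000 N, ΣAE = 6399000 N.
σ₂ = P·E₂/ΣAE = -12000·2650/6399000 = -4.97 MPa.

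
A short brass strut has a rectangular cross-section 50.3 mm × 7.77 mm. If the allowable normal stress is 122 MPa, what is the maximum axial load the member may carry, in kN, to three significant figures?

A = 390.8 mm².
P_max = σ_allow · A = 122 · 390.8 = 47680 N = 47.68 kN.

47.7 kN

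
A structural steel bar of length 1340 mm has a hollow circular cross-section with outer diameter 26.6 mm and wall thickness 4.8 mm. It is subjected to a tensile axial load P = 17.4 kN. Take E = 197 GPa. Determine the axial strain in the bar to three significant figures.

A = 328.7 mm².
σ = N/A = 52.93 MPa; ε = σ/E = 52.93/197000 = 2.687e-04.

2.69e-04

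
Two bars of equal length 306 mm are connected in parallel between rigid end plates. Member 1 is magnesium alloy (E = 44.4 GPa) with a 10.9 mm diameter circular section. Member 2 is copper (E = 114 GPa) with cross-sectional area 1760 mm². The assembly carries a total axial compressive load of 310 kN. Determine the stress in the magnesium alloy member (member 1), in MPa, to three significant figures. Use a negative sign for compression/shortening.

-67.2 MPa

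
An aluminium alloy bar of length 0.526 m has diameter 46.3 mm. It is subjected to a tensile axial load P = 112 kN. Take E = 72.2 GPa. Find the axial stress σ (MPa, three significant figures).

66.5 MPa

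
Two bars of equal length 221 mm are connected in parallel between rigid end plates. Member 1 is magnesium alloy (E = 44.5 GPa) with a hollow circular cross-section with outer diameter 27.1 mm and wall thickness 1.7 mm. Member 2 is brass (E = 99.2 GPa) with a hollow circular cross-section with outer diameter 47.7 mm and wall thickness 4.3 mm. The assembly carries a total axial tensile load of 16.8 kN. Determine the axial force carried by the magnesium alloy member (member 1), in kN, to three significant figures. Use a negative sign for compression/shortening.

1.58 kN

A_1 = 135.7 mm².
A_2 = 586.3 mm².
Equal strain + equilibrium ⇒ each member carries load in proportion to AE: A₁E₁ = 6037000 N, A₂E₂ = 58160000 N, ΣAE = 64200000 N.
F₁ = P·A₁E₁/ΣAE = 16800·6037000/64200000 = 1580 N.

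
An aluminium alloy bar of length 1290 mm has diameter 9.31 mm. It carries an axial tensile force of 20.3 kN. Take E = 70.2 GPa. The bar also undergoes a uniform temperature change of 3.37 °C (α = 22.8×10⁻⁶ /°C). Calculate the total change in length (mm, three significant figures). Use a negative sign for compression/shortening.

5.58 mm

A = 68.08 mm².
δ_mech = NL/(AE) = 20300·1290/(68.08·70200) = 5.48 mm.
δ_thermal = αLΔT = 22.8e-6·1290·3.37 = 0.09912 mm.
δ = δ_mech + δ_thermal = 5.579 mm.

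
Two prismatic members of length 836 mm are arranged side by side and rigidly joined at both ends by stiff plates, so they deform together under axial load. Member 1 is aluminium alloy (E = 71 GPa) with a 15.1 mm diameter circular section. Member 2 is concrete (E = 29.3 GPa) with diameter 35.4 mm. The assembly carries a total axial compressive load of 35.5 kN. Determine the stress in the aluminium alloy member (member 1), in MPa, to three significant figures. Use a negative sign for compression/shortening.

-60.7 MPa

A_1 = 179.1 mm².
A_2 = 984.2 mm².
Equal strain + equilibrium ⇒ each member carries load in proportion to AE: A₁E₁ = 12710000 N, A₂E₂ = 28840000 N, ΣAE = 41550000 N.
σ₁ = P·E₁/ΣAE = -35500·71000/41550000 = -60.66 MPa.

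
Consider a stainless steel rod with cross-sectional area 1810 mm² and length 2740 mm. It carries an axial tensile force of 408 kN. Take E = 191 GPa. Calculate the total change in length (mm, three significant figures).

δ_mech = NL/(AE) = 408000·2740/(1810·191000) = 3.234 mm.

3.23 mm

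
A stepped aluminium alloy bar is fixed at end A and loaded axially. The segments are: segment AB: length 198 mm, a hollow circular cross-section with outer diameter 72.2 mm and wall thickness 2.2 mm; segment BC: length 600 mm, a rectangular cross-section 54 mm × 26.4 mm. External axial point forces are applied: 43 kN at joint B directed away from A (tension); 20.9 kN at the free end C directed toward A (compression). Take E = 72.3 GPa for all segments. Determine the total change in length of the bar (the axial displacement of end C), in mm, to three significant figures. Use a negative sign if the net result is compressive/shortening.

0.00343 mm

Internal axial forces (sectioning from the free end, tension +): N_BC = -20.9 kN, N_AB = 22.1 kN.
A_AB = 483.8 mm².
A_BC = 1426 mm².
δ_AB = 22100·198/(483.8·72300) = 0.1251 mm
δ_BC = -20900·600/(1426·72300) = -0.1217 mm
δ = Σδ_i = 0.003434 mm.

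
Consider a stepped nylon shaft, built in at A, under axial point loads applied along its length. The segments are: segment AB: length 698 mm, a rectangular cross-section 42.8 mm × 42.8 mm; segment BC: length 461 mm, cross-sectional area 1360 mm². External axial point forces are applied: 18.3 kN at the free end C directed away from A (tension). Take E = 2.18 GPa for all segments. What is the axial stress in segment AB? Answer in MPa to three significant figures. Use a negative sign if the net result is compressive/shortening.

9.99 MPa

Internal axial forces (sectioning from the free end, tension +): N_BC = 18.3 kN, N_AB = 18.3 kN.
A_AB = 1832 mm².
σ_AB = N_AB/A_AB = 18300/1832 = 9.99 MPa.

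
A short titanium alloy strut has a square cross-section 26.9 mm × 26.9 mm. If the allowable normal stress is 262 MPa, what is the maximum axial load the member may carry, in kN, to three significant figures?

190 kN

A = 723.6 mm².
P_max = σ_allow · A = 262 · 723.6 = 189600 N = 189.6 kN.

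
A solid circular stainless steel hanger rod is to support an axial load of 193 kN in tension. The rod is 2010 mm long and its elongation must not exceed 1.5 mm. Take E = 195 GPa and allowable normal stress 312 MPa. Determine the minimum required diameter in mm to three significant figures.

41.1 mm

Required area A ≥ P/σ_allow = 193000/312 = 618.6 mm².
For a solid circular section, d ≥ √(4A/π) = 28.06 mm.
Elongation limit: A ≥ PL/(Eδ_allow) = 193000·2010/(195000·1.5) = 1326 mm² ⇒ d ≥ 41.09 mm.
The elongation limit governs.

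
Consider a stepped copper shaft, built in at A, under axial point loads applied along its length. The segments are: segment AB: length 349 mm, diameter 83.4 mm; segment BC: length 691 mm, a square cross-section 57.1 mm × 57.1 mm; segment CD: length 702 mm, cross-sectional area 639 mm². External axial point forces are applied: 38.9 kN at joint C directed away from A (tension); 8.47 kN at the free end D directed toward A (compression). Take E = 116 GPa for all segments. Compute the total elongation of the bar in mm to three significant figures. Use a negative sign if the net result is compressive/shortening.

-0.00786 mm

Internal axial forces (sectioning from the free end, tension +): N_CD = -8.47 kN, N_BC = 30.43 kN, N_AB = 30.43 kN.
A_AB = 5463 mm².
A_BC = 3260 mm².
δ_AB = 30430·349/(5463·116000) = 0.01676 mm
δ_BC = 30430·691/(3260·116000) = 0.0556 mm
δ_CD = -8470·702/(639·116000) = -0.08022 mm
δ = Σδ_i = -0.00786 mm.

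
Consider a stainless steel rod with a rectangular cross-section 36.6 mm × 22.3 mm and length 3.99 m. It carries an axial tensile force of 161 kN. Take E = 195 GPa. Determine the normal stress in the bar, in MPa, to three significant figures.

A = 816.2 mm².
σ = N/A = 161000/816.2 = 197.3 MPa.

197 MPa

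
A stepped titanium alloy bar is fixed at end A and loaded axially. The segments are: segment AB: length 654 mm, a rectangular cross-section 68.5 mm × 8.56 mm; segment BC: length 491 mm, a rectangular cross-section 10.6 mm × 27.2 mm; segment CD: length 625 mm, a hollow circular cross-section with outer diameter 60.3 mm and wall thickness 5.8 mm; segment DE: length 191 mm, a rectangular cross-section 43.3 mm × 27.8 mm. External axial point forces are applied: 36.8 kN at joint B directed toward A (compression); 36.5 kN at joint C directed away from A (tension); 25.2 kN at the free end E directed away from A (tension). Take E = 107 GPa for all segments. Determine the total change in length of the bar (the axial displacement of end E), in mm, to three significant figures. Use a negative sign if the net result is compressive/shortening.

1.43 mm

Internal axial forces (sectioning from the free end, tension +): N_DE = 25.2 kN, N_CD = 25.2 kN, N_BC = 61.7 kN, N_AB = 24.9 kN.
A_AB = 586.4 mm².
A_BC = 288.3 mm².
A_CD = 993.1 mm².
A_DE = 1204 mm².
δ_AB = 24900·654/(586.4·107000) = 0.2596 mm
δ_BC = 61700·491/(288.3·107000) = 0.982 mm
δ_CD = 25200·625/(993.1·107000) = 0.1482 mm
δ_DE = 25200·191/(1204·107000) = 0.03737 mm
δ = Σδ_i = 1.427 mm.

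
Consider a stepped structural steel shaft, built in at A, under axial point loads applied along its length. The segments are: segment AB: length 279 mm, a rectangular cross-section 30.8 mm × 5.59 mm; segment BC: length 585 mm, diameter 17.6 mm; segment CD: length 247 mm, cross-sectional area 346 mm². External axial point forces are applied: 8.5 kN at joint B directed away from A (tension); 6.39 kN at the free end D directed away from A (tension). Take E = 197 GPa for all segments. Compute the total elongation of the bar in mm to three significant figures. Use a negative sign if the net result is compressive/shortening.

0.224 mm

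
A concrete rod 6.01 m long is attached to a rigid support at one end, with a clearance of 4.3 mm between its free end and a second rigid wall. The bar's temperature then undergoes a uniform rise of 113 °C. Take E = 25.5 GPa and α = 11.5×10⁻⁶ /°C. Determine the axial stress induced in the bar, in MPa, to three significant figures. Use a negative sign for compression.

-14.9 MPa

Free thermal expansion αLΔT = 11.5e-6 · 6010 · 113 = 7.81 mm.
The walls engage after the gap closes; constrained expansion = 7.81 − 4.3 = 3.51 mm.
The walls impose strain ε = −(3.51)/6010 = -5.8403e-04; σ = Eε = 25500 · -5.8403e-04 = -14.89 MPa.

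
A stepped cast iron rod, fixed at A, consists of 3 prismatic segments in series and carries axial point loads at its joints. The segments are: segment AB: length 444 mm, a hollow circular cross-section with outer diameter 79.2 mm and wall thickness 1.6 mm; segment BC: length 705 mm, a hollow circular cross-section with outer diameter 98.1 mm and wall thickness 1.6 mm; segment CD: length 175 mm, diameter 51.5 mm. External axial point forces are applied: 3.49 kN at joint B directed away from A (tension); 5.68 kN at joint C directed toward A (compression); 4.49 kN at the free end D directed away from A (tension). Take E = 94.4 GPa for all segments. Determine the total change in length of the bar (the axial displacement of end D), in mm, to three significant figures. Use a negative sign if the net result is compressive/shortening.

Internal axial forces (sectioning from the free end, tension +): N_CD = 4.49 kN, N_BC = -1.19 kN, N_AB = 2.3 kN.
A_AB = 390.1 mm².
A_BC = 485.1 mm².
A_CD = 2083 mm².
δ_AB = 2300·444/(390.1·94400) = 0.02773 mm
δ_BC = -1190·705/(485.1·94400) = -0.01832 mm
δ_CD = 4490·175/(2083·94400) = 0.003996 mm
δ = Σδ_i = 0.01341 mm.

0.0134 mm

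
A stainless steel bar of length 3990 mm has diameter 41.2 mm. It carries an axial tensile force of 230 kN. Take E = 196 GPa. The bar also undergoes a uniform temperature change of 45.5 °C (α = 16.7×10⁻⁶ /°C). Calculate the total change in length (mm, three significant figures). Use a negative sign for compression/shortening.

A = 1333 mm².
δ_mech = NL/(AE) = 230000·3990/(1333·196000) = 3.512 mm.
δ_thermal = αLΔT = 16.7e-6·3990·45.5 = 3.032 mm.
δ = δ_mech + δ_thermal = 6.544 mm.

6.54 mm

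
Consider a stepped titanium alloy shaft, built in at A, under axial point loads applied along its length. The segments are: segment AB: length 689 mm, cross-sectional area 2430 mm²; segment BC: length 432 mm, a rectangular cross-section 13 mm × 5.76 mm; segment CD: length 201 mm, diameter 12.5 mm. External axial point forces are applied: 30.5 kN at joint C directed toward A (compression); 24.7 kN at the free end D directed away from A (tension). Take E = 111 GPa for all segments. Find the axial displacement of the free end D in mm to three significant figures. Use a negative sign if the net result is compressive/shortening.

0.0482 mm

Internal axial forces (sectioning from the free end, tension +): N_CD = 24.7 kN, N_BC = -5.8 kN, N_AB = -5.8 kN.
A_BC = 74.88 mm².
A_CD = 122.7 mm².
δ_AB = -5800·689/(2430·111000) = -0.01482 mm
δ_BC = -5800·432/(74.88·111000) = -0.3015 mm
δ_CD = 24700·201/(122.7·111000) = 0.3645 mm
δ = Σδ_i = 0.0482 mm.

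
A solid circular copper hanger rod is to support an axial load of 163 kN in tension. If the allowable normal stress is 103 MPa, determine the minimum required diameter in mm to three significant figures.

Required area A ≥ P/σ_allow = 163000/103 = 1583 mm².
For a solid circular section, d ≥ √(4A/π) = 44.89 mm.

44.9 mm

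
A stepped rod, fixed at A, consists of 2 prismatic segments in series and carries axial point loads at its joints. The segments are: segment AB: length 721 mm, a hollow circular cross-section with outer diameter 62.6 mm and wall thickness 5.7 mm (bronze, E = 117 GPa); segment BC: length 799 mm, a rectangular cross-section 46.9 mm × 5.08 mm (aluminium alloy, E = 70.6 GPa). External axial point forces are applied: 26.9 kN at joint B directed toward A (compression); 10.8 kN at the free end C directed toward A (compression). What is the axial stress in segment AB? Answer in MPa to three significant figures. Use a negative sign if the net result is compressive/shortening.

-37.0 MPa

Internal axial forces (sectioning from the free end, tension +): N_BC = -10.8 kN, N_AB = -37.7 kN.
A_AB = 1019 mm².
σ_AB = N_AB/A_AB = -37700/1019 = -37 MPa.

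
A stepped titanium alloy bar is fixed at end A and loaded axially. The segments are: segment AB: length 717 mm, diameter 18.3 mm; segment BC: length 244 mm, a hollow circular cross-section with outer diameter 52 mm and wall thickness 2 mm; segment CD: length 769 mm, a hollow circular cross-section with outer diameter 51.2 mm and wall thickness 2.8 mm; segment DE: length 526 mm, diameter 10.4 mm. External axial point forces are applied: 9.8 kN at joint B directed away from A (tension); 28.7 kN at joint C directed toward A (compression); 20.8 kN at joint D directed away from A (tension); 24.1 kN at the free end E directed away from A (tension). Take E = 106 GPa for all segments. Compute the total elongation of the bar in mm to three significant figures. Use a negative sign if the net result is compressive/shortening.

2.96 mm

Internal axial forces (sectioning from the free end, tension +): N_DE = 24.1 kN, N_CD = 44.9 kN, N_BC = 16.2 kN, N_AB = 26 kN.
A_AB = 263 mm².
A_BC = 314.2 mm².
A_CD = 425.7 mm².
A_DE = 84.95 mm².
δ_AB = 26000·717/(263·106000) = 0.6686 mm
δ_BC = 16200·244/(314.2·106000) = 0.1187 mm
δ_CD = 44900·769/(425.7·106000) = 0.7651 mm
δ_DE = 24100·526/(84.95·106000) = 1.408 mm
δ = Σδ_i = 2.96 mm.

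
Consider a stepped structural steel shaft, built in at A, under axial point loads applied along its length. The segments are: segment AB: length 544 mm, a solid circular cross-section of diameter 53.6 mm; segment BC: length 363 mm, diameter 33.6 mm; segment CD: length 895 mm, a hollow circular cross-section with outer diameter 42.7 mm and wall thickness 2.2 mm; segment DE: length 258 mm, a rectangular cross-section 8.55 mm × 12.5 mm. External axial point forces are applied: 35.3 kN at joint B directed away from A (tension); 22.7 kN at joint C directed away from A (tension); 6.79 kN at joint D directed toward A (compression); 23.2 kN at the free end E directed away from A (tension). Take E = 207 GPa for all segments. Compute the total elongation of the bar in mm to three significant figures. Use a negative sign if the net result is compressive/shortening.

Internal axial forces (sectioning from the free end, tension +): N_DE = 23.2 kN, N_CD = 16.41 kN, N_BC = 39.11 kN, N_AB = 74.41 kN.
A_AB = 2256 mm².
A_BC = 886.7 mm².
A_CD = 279.9 mm².
A_DE = 106.9 mm².
δ_AB = 74410·544/(2256·207000) = 0.08666 mm
δ_BC = 39110·363/(886.7·207000) = 0.07735 mm
δ_CD = 16410·895/(279.9·207000) = 0.2535 mm
δ_DE = 23200·258/(106.9·207000) = 0.2706 mm
δ = Σδ_i = 0.688 mm.

0.688 mm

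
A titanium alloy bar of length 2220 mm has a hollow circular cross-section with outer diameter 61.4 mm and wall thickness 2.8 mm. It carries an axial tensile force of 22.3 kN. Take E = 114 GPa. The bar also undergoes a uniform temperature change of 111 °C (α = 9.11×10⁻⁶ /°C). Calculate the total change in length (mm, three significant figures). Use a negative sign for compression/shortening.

3.09 mm

A = 515.5 mm².
δ_mech = NL/(AE) = 22300·2220/(515.5·114000) = 0.8425 mm.
δ_thermal = αLΔT = 9.11e-6·2220·111 = 2.245 mm.
δ = δ_mech + δ_thermal = 3.087 mm.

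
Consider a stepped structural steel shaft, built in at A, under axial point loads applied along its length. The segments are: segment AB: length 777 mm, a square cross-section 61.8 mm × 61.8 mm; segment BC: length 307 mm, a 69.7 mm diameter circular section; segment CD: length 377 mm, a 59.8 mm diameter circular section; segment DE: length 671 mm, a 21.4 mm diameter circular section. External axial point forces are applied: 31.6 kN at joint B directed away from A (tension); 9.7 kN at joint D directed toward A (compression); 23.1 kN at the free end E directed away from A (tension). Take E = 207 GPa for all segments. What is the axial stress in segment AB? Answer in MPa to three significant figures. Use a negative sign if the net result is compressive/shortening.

Internal axial forces (sectioning from the free end, tension +): N_DE = 23.1 kN, N_CD = 13.4 kN, N_BC = 13.4 kN, N_AB = 45 kN.
A_AB = 3819 mm².
σ_AB = N_AB/A_AB = 45000/3819 = 11.78 MPa.

11.8 MPa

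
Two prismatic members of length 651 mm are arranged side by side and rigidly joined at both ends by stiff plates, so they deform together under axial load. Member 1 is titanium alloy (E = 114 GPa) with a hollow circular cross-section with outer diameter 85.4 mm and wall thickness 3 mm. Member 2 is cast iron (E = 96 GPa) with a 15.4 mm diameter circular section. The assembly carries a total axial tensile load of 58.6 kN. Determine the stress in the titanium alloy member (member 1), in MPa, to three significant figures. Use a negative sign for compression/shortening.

62.8 MPa

A_1 = 776.6 mm².
A_2 = 186.3 mm².
Equal strain + equilibrium ⇒ each member carries load in proportion to AE: A₁E₁ = 88530000 N, A₂E₂ = 17880000 N, ΣAE = 106400000 N.
σ₁ = P·E₁/ΣAE = 58600·114000/106400000 = 62.78 MPa.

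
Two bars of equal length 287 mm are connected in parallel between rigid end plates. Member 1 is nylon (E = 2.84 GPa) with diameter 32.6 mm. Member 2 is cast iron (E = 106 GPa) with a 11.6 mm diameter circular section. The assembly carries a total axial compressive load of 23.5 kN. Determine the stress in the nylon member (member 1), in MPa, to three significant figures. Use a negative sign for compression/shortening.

A_1 = 834.7 mm².
A_2 = 105.7 mm².
Equal strain + equilibrium ⇒ each member carries load in proportion to AE: A₁E₁ = 2371000 N, A₂E₂ = 11200000 N, ΣAE = 13570000 N.
σ₁ = P·E₁/ΣAE = -23500·2840/13570000 = -4.917 MPa.

-4.92 MPa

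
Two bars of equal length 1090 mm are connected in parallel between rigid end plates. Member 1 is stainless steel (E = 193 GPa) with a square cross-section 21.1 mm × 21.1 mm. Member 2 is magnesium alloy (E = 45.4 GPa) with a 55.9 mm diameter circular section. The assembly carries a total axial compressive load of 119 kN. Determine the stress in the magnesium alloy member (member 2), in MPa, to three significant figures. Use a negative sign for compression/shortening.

-27.4 MPa

A_1 = 445.2 mm².
A_2 = 2454 mm².
Equal strain + equilibrium ⇒ each member carries load in proportion to AE: A₁E₁ = 85930000 N, A₂E₂ = 111400000 N, ΣAE = 197300000 N.
σ₂ = P·E₂/ΣAE = -119000·45400/197300000 = -27.38 MPa.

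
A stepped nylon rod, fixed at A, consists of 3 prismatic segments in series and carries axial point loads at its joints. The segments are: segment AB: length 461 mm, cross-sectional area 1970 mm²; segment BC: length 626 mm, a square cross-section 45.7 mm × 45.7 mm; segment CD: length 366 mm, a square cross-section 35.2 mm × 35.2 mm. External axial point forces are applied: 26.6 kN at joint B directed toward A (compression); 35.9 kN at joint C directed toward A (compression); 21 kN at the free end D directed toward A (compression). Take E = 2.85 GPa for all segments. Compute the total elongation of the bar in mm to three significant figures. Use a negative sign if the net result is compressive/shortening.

Internal axial forces (sectioning from the free end, tension +): N_CD = -21 kN, N_BC = -56.9 kN, N_AB = -83.5 kN.
A_BC = 2088 mm².
A_CD = 1239 mm².
δ_AB = -83500·461/(1970·2850) = -6.856 mm
δ_BC = -56900·626/(2088·2850) = -5.984 mm
δ_CD = -21000·366/(1239·2850) = -2.177 mm
δ = Σδ_i = -15.02 mm.

-15.0 mm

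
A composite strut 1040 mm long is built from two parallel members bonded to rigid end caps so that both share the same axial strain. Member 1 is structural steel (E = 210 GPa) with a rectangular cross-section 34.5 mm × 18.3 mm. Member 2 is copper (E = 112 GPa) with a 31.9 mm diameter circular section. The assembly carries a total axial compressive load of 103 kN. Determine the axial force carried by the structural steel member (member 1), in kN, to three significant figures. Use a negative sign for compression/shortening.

A_1 = 631.4 mm².
A_2 = 799.2 mm².
Equal strain + equilibrium ⇒ each member carries load in proportion to AE: A₁E₁ = 132600000 N, A₂E₂ = 89510000 N, ΣAE = 222100000 N.
F₁ = P·A₁E₁/ΣAE = -103000·132600000/222100000 = -61490 N.

-61.5 kN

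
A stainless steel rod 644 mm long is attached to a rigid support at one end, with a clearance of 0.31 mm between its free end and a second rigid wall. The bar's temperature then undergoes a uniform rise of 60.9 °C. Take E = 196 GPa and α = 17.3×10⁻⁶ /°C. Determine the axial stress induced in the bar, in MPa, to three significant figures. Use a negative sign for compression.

Free thermal expansion αLΔT = 17.3e-6 · 644 · 60.9 = 0.6785 mm.
The walls engage after the gap closes; constrained expansion = 0.6785 − 0.31 = 0.3685 mm.
The walls impose strain ε = −(0.3685)/644 = -5.7220e-04; σ = Eε = 196000 · -5.7220e-04 = -112.2 MPa.

-112 MPa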